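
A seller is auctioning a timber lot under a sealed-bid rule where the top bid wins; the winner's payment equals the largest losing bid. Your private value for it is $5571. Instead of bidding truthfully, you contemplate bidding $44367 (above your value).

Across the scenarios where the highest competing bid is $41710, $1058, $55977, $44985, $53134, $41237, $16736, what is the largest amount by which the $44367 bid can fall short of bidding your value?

$41710: truthful gives $0, deviation gives −$36139 → loss $36139.
$1058: same outcome either way → loss $0.
$55977: same outcome either way → loss $0.
$44985: same outcome either way → loss $0.
$53134: same outcome either way → loss $0.
$41237: truthful gives $0, deviation gives −$35666 → loss $35666.
$16736: truthful gives $0, deviation gives −$11165 → loss $11165.
Maximum loss: $36139.

$36139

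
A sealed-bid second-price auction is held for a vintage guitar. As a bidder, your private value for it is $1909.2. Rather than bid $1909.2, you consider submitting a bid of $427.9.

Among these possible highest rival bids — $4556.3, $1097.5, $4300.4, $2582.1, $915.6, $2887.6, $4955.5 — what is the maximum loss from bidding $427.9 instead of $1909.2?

$4556.3: same outcome either way → loss $0.
$1097.5: truthful gives $811.7, deviation gives $0 → loss $811.7.
$4300.4: same outcome either way → loss $0.
$2582.1: same outcome either way → loss $0.
$915.6: truthful gives $993.6, deviation gives $0 → loss $993.6.
$2887.6: same outcome either way → loss $0.
$4955.5: same outcome either way → loss $0.
Maximum loss: $993.6.

$993.6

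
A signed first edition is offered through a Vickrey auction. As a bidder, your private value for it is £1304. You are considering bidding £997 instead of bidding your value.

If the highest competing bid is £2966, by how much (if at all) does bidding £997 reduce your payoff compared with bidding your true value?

£0

Bidding your value £1304: you lose (since £1304 < £2966). Payoff £0.
Bidding £997: you lose. Payoff £0.
Difference = £0 − £0 = £0; both bids lead to the same outcome because the competing bid is above both your value and your alternative bid.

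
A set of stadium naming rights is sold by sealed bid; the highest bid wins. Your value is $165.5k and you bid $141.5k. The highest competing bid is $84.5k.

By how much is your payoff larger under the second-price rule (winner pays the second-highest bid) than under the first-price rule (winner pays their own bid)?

$57k

You have the highest bid, so you win under either rule.
Second-price: pay $84.5k → payoff $81k.
First-price: pay your own bid $141.5k → payoff $24k.
Difference = $81k − ($24k) = $57k.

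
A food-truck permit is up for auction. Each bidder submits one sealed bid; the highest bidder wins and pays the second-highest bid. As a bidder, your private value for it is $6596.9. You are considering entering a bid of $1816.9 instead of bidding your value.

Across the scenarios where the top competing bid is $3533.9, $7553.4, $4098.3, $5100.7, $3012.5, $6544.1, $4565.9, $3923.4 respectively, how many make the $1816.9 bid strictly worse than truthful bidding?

7

The deviation hurts exactly when the highest competing bid lies strictly between $1816.9 and $6596.9 — underbidding then forfeits a profitable win.
$3533.9: inside the interval → strictly worse (loss $3063).
$7553.4: above both → same outcome either way.
$4098.3: inside the interval → strictly worse (loss $2498.6).
$5100.7: inside the interval → strictly worse (loss $1496.2).
$3012.5: inside the interval → strictly worse (loss $3584.4).
$6544.1: inside the interval → strictly worse (loss $52.8).
$4565.9: inside the interval → strictly worse (loss $2031).
$3923.4: inside the interval → strictly worse (loss $2673.5).
Count: 7.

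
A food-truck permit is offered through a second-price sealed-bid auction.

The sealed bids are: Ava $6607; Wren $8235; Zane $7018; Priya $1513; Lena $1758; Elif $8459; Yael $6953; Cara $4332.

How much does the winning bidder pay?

$8235

Highest bid: Elif at $8459, so Elif wins.
Second-highest bid: Wren at $8235 — that is the price the winner pays.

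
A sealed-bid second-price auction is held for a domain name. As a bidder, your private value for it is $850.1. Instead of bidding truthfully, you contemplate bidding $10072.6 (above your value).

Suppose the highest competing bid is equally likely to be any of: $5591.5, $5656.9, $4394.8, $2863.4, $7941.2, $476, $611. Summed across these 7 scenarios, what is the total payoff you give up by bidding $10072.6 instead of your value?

The deviation costs you only when the competing bid falls strictly between $850.1 and $10072.6; elsewhere both bids give the same outcome.
$5591.5: truthful payoff $0, deviation payoff −$4741.4 → loss $4741.4.
$5656.9: truthful payoff $0, deviation payoff −$4806.8 → loss $4806.8.
$4394.8: truthful payoff $0, deviation payoff −$3544.7 → loss $3544.7.
$2863.4: truthful payoff $0, deviation payoff −$2013.3 → loss $2013.3.
$7941.2: truthful payoff $0, deviation payoff −$7091.1 → loss $7091.1.
$476: outcomes coincide → loss $0.
$611: outcomes coincide → loss $0.
Total loss = $4741.4 + $4806.8 + $3544.7 + $2013.3 + $7091.1 = $22197.3.

$22197.3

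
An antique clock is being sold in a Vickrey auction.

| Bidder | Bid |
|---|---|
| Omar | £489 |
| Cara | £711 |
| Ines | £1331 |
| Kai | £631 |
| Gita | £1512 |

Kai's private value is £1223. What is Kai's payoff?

£0

Highest bid: Gita at £1512, so Gita wins.
Second-highest bid: Ines at £1331 — that is the price the winner pays.
Kai did not win, so Kai pays nothing and receives nothing: payoff £0.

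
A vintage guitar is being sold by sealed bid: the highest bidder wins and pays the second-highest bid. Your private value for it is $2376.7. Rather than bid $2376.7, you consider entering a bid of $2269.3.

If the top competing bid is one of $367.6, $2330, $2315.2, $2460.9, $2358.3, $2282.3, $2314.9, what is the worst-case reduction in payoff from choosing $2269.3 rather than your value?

$94.4

$367.6: same outcome either way → loss $0.
$2330: truthful gives $46.7, deviation gives $0 → loss $46.7.
$2315.2: truthful gives $61.5, deviation gives $0 → loss $61.5.
$2460.9: same outcome either way → loss $0.
$2358.3: truthful gives $18.4, deviation gives $0 → loss $18.4.
$2282.3: truthful gives $94.4, deviation gives $0 → loss $94.4.
$2314.9: truthful gives $61.8, deviation gives $0 → loss $61.8.
Maximum loss: $94.4.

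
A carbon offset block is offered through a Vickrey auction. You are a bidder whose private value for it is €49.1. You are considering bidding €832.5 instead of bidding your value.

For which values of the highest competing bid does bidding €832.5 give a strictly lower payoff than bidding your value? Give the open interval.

(€49.1, €832.5)

If the competing bid is below €49.1, both bids win at the same price — no difference.
If it is above €832.5, both bids lose — no difference.
If it lies strictly between €49.1 and €832.5, bidding your value loses (payoff 0) while bidding €832.5 wins at a price above your value (payoff negative).
So the deviation strictly hurts on the open interval (€49.1, €832.5).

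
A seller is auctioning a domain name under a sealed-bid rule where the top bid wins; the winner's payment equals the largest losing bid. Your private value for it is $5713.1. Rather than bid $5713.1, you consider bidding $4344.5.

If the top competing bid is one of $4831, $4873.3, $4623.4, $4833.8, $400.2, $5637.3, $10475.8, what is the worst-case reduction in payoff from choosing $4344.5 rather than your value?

$1089.7

$4831: truthful gives $882.1, deviation gives $0 → loss $882.1.
$4873.3: truthful gives $839.8, deviation gives $0 → loss $839.8.
$4623.4: truthful gives $1089.7, deviation gives $0 → loss $1089.7.
$4833.8: truthful gives $879.3, deviation gives $0 → loss $879.3.
$400.2: same outcome either way → loss $0.
$5637.3: truthful gives $75.8, deviation gives $0 → loss $75.8.
$10475.8: same outcome either way → loss $0.
Maximum loss: $1089.7.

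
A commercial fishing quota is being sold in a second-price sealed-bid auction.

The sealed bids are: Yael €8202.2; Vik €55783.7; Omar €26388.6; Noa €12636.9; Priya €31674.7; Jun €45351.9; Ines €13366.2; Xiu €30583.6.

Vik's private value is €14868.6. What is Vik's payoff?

−€30483.3

Highest bid: Vik at €55783.7, so Vik wins.
Second-highest bid: Jun at €45351.9 — that is the price the winner pays.
Vik's payoff = value − price = €14868.6 − €45351.9 = −€30483.3.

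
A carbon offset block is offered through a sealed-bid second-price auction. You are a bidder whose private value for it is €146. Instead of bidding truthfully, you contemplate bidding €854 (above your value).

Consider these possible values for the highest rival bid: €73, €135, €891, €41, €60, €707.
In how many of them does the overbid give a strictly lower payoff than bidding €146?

1

The deviation hurts exactly when the highest competing bid lies strictly between €146 and €854 — overbidding then wins at a price above your value.
€73: below both → same outcome either way.
€135: below both → same outcome either way.
€891: above both → same outcome either way.
€41: below both → same outcome either way.
€60: below both → same outcome either way.
€707: inside the interval → strictly worse (loss €561).
Count: 1.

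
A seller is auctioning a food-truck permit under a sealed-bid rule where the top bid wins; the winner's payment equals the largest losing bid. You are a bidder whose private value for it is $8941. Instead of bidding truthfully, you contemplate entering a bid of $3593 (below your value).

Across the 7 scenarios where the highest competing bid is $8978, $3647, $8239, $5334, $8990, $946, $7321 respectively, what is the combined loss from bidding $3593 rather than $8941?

$11223

The deviation costs you only when the competing bid falls strictly between $3593 and $8941; elsewhere both bids give the same outcome.
$8978: outcomes coincide → loss $0.
$3647: truthful payoff $5294, deviation payoff $0 → loss $5294.
$8239: truthful payoff $702, deviation payoff $0 → loss $702.
$5334: truthful payoff $3607, deviation payoff $0 → loss $3607.
$8990: outcomes coincide → loss $0.
$946: outcomes coincide → loss $0.
$7321: truthful payoff $1620, deviation payoff $0 → loss $1620.
Total loss = $5294 + $702 + $3607 + $1620 = $11223.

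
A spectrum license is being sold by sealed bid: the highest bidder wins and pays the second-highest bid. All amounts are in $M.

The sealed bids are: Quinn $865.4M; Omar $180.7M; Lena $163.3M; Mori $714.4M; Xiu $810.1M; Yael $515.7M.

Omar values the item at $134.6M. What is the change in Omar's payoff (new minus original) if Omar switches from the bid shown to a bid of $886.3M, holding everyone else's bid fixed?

−$730.8M

The highest bid among the other bidders is $865.4M; Omar's bid doesn't change that.
Original bid $180.7M: Omar is not highest (top rival bid is $865.4M); payoff $0M.
Alternative bid $886.3M: Omar is highest, pays the top rival bid $865.4M; payoff $134.6M − $865.4M = −$730.8M.
Change in payoff = −$730.8M − ($0M) = −$730.8M.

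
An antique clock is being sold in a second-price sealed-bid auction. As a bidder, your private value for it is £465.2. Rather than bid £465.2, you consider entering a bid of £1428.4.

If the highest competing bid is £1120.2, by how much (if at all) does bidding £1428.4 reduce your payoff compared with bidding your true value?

Bidding your value £465.2: you lose (since £465.2 < £1120.2). Payoff £0.
Bidding £1428.4: you win and pay £1120.2. Payoff £465.2 − £1120.2 = −£655.
The competing bid £1120.2 lies between your value and your inflated bid, so overbidding wins an item priced above your value.
Loss from deviating = £0 − (−£655) = £655.

£655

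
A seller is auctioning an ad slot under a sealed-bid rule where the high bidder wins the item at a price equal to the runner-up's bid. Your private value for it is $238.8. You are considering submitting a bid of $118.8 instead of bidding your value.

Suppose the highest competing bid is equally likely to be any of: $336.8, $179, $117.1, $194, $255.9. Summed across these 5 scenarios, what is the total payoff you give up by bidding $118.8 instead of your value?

$104.6

The deviation costs you only when the competing bid falls strictly between $118.8 and $238.8; elsewhere both bids give the same outcome.
$336.8: outcomes coincide → loss $0.
$179: truthful payoff $59.8, deviation payoff $0 → loss $59.8.
$117.1: outcomes coincide → loss $0.
$194: truthful payoff $44.8, deviation payoff $0 → loss $44.8.
$255.9: outcomes coincide → loss $0.
Total loss = $59.8 + $44.8 = $104.6.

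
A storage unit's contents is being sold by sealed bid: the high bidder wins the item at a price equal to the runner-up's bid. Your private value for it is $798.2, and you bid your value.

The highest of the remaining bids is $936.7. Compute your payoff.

$0

Your bid $798.2 is below the highest competing bid $936.7, so you lose.
A losing bidder pays nothing and receives nothing: payoff = $0.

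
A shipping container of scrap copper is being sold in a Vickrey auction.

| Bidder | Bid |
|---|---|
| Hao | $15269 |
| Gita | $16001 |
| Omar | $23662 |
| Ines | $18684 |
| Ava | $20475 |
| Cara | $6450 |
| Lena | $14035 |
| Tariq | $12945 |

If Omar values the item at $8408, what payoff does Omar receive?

Highest bid: Omar at $23662, so Omar wins.
Second-highest bid: Ava at $20475 — that is the price the winner pays.
Omar's payoff = value − price = $8408 − $20475 = −$12067.

−$12067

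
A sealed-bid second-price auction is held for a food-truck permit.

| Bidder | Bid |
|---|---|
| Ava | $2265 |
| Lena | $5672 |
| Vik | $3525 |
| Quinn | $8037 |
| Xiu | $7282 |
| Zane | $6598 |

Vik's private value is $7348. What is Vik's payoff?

Highest bid: Quinn at $8037, so Quinn wins.
Second-highest bid: Xiu at $7282 — that is the price the winner pays.
Vik did not win, so Vik pays nothing and receives nothing: payoff $0.

$0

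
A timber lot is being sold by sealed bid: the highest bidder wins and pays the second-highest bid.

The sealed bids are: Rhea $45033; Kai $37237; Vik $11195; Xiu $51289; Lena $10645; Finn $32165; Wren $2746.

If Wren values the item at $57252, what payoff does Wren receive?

Highest bid: Xiu at $51289, so Xiu wins.
Second-highest bid: Rhea at $45033 — that is the price the winner pays.
Wren did not win, so Wren pays nothing and receives nothing: payoff $0.

$0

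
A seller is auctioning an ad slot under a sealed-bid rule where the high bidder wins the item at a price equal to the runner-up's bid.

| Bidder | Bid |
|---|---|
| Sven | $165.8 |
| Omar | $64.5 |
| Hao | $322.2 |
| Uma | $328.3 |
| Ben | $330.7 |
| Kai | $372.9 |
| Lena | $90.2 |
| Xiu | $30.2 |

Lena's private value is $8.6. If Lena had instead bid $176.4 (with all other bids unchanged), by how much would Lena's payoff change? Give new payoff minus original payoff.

$0

The highest bid among the other bidders is $372.9; Lena's bid doesn't change that.
Original bid $90.2: Lena is not highest (top rival bid is $372.9); payoff $0.
Alternative bid $176.4: Lena is not highest (top rival bid is $372.9); payoff $0.
Change in payoff = $0 − ($0) = $0.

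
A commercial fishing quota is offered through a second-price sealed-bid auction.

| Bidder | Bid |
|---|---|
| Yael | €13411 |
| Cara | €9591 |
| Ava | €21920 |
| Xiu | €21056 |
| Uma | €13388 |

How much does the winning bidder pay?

€21056

Highest bid: Ava at €21920, so Ava wins.
Second-highest bid: Xiu at €21056 — that is the price the winner pays.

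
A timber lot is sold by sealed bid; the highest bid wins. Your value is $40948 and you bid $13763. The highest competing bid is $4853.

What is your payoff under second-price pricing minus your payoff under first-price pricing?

$8910

You have the highest bid, so you win under either rule.
Second-price: pay $4853 → payoff $36095.
First-price: pay your own bid $13763 → payoff $27185.
Difference = $36095 − ($27185) = $8910.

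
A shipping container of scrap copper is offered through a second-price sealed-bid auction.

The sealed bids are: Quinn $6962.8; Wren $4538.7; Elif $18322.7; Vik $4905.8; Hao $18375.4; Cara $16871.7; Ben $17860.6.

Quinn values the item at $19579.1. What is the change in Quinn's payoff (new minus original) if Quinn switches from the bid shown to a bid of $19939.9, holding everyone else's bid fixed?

The highest bid among the other bidders is $18375.4; Quinn's bid doesn't change that.
Original bid $6962.8: Quinn is not highest (top rival bid is $18375.4); payoff $0.
Alternative bid $19939.9: Quinn is highest, pays the top rival bid $18375.4; payoff $19579.1 − $18375.4 = $1203.7.
Change in payoff = $1203.7 − ($0) = $1203.7.

$1203.7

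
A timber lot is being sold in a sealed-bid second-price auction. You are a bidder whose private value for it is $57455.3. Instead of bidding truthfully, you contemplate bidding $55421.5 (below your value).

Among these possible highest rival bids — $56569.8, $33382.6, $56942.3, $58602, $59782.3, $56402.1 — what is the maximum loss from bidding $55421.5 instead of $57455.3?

$56569.8: truthful gives $885.5, deviation gives $0 → loss $885.5.
$33382.6: same outcome either way → loss $0.
$56942.3: truthful gives $513, deviation gives $0 → loss $513.
$58602: same outcome either way → loss $0.
$59782.3: same outcome either way → loss $0.
$56402.1: truthful gives $1053.2, deviation gives $0 → loss $1053.2.
Maximum loss: $1053.2.

$1053.2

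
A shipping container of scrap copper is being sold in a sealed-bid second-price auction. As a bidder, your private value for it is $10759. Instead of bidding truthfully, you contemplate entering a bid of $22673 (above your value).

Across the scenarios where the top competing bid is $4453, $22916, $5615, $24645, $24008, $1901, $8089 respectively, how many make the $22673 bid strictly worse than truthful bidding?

0

The deviation hurts exactly when the highest competing bid lies strictly between $10759 and $22673 — overbidding then wins at a price above your value.
$4453: below both → same outcome either way.
$22916: above both → same outcome either way.
$5615: below both → same outcome either way.
$24645: above both → same outcome either way.
$24008: above both → same outcome either way.
$1901: below both → same outcome either way.
$8089: below both → same outcome either way.
Count: 0.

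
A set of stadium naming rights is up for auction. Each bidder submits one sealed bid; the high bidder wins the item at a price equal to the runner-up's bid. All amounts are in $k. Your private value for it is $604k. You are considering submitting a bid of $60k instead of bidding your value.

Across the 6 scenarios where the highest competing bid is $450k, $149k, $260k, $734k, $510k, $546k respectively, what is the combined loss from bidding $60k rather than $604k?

The deviation costs you only when the competing bid falls strictly between $60k and $604k; elsewhere both bids give the same outcome.
$450k: truthful payoff $154k, deviation payoff $0k → loss $154k.
$149k: truthful payoff $455k, deviation payoff $0k → loss $455k.
$260k: truthful payoff $344k, deviation payoff $0k → loss $344k.
$734k: outcomes coincide → loss $0k.
$510k: truthful payoff $94k, deviation payoff $0k → loss $94k.
$546k: truthful payoff $58k, deviation payoff $0k → loss $58k.
Total loss = $154k + $455k + $344k + $94k + $58k = $1105k.

$1105k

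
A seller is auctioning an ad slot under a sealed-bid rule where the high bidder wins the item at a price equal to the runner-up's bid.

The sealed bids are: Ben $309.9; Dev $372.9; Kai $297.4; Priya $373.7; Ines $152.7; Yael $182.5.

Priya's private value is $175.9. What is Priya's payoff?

Highest bid: Priya at $373.7, so Priya wins.
Second-highest bid: Dev at $372.9 — that is the price the winner pays.
Priya's payoff = value − price = $175.9 − $372.9 = −$197.

−$197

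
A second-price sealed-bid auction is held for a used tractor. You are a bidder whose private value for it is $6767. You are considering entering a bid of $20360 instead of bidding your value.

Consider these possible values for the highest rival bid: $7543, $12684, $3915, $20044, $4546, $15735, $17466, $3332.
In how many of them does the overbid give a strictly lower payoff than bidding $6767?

5

The deviation hurts exactly when the highest competing bid lies strictly between $6767 and $20360 — overbidding then wins at a price above your value.
$7543: inside the interval → strictly worse (loss $776).
$12684: inside the interval → strictly worse (loss $5917).
$3915: below both → same outcome either way.
$20044: inside the interval → strictly worse (loss $13277).
$4546: below both → same outcome either way.
$15735: inside the interval → strictly worse (loss $8968).
$17466: inside the interval → strictly worse (loss $10699).
$3332: below both → same outcome either way.
Count: 5.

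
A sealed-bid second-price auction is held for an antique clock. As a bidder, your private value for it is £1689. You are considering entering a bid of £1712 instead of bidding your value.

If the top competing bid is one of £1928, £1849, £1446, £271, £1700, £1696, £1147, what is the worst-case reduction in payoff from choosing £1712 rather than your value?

£11

£1928: same outcome either way → loss £0.
£1849: same outcome either way → loss £0.
£1446: same outcome either way → loss £0.
£271: same outcome either way → loss £0.
£1700: truthful gives £0, deviation gives −£11 → loss £11.
£1696: truthful gives £0, deviation gives −£7 → loss £7.
£1147: same outcome either way → loss £0.
Maximum loss: £11.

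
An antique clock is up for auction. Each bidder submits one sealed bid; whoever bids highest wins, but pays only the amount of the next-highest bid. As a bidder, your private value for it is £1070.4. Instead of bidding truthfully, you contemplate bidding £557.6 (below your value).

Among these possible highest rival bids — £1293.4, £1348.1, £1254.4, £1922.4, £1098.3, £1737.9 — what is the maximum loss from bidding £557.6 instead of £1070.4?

£1293.4: same outcome either way → loss £0.
£1348.1: same outcome either way → loss £0.
£1254.4: same outcome either way → loss £0.
£1922.4: same outcome either way → loss £0.
£1098.3: same outcome either way → loss £0.
£1737.9: same outcome either way → loss £0.
Maximum loss: £0.

£0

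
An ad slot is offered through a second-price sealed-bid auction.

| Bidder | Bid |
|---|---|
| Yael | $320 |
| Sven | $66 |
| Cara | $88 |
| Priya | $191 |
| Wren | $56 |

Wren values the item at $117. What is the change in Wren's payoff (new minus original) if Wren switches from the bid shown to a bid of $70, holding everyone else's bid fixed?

$0

The highest bid among the other bidders is $320; Wren's bid doesn't change that.
Original bid $56: Wren is not highest (top rival bid is $320); payoff $0.
Alternative bid $70: Wren is not highest (top rival bid is $320); payoff $0.
Change in payoff = $0 − ($0) = $0.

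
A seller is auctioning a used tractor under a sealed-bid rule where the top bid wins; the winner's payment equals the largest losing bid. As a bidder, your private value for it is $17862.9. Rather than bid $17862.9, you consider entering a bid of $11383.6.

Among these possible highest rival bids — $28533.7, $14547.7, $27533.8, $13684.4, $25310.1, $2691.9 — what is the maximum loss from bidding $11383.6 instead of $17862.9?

$4178.5

$28533.7: same outcome either way → loss $0.
$14547.7: truthful gives $3315.2, deviation gives $0 → loss $3315.2.
$27533.8: same outcome either way → loss $0.
$13684.4: truthful gives $4178.5, deviation gives $0 → loss $4178.5.
$25310.1: same outcome either way → loss $0.
$2691.9: same outcome either way → loss $0.
Maximum loss: $4178.5.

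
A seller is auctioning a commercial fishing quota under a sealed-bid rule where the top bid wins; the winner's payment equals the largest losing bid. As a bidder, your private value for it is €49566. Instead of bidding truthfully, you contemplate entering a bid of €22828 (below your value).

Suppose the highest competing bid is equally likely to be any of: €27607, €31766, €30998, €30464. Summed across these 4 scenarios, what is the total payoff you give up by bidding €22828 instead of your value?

€77429

The deviation costs you only when the competing bid falls strictly between €22828 and €49566; elsewhere both bids give the same outcome.
€27607: truthful payoff €21959, deviation payoff €0 → loss €21959.
€31766: truthful payoff €17800, deviation payoff €0 → loss €17800.
€30998: truthful payoff €18568, deviation payoff €0 → loss €18568.
€30464: truthful payoff €19102, deviation payoff €0 → loss €19102.
Total loss = €21959 + €17800 + €18568 + €19102 = €77429.
Because the price is fixed by the runner-up's bid, deviating from your value can only change a good outcome into a bad one — never the reverse.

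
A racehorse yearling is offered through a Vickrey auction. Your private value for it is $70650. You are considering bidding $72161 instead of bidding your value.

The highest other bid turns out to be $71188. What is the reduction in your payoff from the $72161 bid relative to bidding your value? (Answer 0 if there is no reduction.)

$538

Bidding your value $70650: you lose (since $70650 < $71188). Payoff $0.
Bidding $72161: you win and pay $71188. Payoff $70650 − $71188 = −$538.
The competing bid $71188 lies between your value and your inflated bid, so overbidding wins an item priced above your value.
Loss from deviating = $0 − (−$538) = $538.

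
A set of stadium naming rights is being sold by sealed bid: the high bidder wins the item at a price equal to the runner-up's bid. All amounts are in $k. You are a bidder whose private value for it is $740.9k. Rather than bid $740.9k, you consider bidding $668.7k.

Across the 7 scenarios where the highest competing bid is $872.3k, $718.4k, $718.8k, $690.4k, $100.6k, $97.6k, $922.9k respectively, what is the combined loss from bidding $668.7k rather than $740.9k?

$95.1k

The deviation costs you only when the competing bid falls strictly between $668.7k and $740.9k; elsewhere both bids give the same outcome.
$872.3k: outcomes coincide → loss $0k.
$718.4k: truthful payoff $22.5k, deviation payoff $0k → loss $22.5k.
$718.8k: truthful payoff $22.1k, deviation payoff $0k → loss $22.1k.
$690.4k: truthful payoff $50.5k, deviation payoff $0k → loss $50.5k.
$100.6k: outcomes coincide → loss $0k.
$97.6k: outcomes coincide → loss $0k.
$922.9k: outcomes coincide → loss $0k.
Total loss = $22.5k + $22.1k + $50.5k = $95.1k.
Truthful bidding weakly dominates here: raising your bid can only win items priced above your value, and lowering it can only forfeit items priced below.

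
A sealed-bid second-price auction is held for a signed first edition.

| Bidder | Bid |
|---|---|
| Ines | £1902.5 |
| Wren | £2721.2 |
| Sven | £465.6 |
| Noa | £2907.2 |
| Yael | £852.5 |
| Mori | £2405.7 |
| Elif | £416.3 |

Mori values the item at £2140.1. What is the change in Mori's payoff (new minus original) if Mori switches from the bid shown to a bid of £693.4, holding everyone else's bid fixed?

The highest bid among the other bidders is £2907.2; Mori's bid doesn't change that.
Original bid £2405.7: Mori is not highest (top rival bid is £2907.2); payoff £0.
Alternative bid £693.4: Mori is not highest (top rival bid is £2907.2); payoff £0.
Change in payoff = £0 − (£0) = £0.

£0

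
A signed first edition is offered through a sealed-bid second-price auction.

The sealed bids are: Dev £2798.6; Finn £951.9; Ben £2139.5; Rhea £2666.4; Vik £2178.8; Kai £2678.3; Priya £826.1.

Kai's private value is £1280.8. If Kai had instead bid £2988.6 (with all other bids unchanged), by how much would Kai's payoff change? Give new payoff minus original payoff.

The highest bid among the other bidders is £2798.6; Kai's bid doesn't change that.
Original bid £2678.3: Kai is not highest (top rival bid is £2798.6); payoff £0.
Alternative bid £2988.6: Kai is highest, pays the top rival bid £2798.6; payoff £1280.8 − £2798.6 = −£1517.8.
Change in payoff = −£1517.8 − (£0) = −£1517.8.

−£1517.8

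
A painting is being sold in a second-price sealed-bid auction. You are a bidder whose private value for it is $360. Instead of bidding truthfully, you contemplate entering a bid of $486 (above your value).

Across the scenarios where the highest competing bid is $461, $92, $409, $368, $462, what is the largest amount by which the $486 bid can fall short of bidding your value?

$102

$461: truthful gives $0, deviation gives −$101 → loss $101.
$92: same outcome either way → loss $0.
$409: truthful gives $0, deviation gives −$49 → loss $49.
$368: truthful gives $0, deviation gives −$8 → loss $8.
$462: truthful gives $0, deviation gives −$102 → loss $102.
Maximum loss: $102.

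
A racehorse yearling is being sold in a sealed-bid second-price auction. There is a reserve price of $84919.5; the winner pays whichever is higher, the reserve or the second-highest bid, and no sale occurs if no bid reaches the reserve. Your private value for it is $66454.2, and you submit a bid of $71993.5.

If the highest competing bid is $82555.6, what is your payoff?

Your bid $71993.5 is below the highest competing bid $82555.6, so you lose. Payoff $0.

$0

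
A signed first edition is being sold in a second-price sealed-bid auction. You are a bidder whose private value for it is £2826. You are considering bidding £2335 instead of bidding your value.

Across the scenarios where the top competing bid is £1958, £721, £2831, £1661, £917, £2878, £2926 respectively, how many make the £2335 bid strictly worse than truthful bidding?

The deviation hurts exactly when the highest competing bid lies strictly between £2335 and £2826 — underbidding then forfeits a profitable win.
£1958: below both → same outcome either way.
£721: below both → same outcome either way.
£2831: above both → same outcome either way.
£1661: below both → same outcome either way.
£917: below both → same outcome either way.
£2878: above both → same outcome either way.
£2926: above both → same outcome either way.
Count: 0.

0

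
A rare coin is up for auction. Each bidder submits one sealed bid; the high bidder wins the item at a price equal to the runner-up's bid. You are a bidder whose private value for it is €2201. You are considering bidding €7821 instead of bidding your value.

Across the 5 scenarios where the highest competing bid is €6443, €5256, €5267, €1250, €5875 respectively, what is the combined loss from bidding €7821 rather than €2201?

The deviation costs you only when the competing bid falls strictly between €2201 and €7821; elsewhere both bids give the same outcome.
€6443: truthful payoff €0, deviation payoff −€4242 → loss €4242.
€5256: truthful payoff €0, deviation payoff −€3055 → loss €3055.
€5267: truthful payoff €0, deviation payoff −€3066 → loss €3066.
€1250: outcomes coincide → loss €0.
€5875: truthful payoff €0, deviation payoff −€3674 → loss €3674.
Total loss = €4242 + €3055 + €3066 + €3674 = €14037.

€14037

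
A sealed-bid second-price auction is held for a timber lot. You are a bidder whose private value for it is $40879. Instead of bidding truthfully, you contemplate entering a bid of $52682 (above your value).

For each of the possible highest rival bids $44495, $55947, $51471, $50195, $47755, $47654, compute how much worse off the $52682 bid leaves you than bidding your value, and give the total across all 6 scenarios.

$37175

The deviation costs you only when the competing bid falls strictly between $40879 and $52682; elsewhere both bids give the same outcome.
$44495: truthful payoff $0, deviation payoff −$3616 → loss $3616.
$55947: outcomes coincide → loss $0.
$51471: truthful payoff $0, deviation payoff −$10592 → loss $10592.
$50195: truthful payoff $0, deviation payoff −$9316 → loss $9316.
$47755: truthful payoff $0, deviation payoff −$6876 → loss $6876.
$47654: truthful payoff $0, deviation payoff −$6775 → loss $6775.
Total loss = $3616 + $10592 + $9316 + $6876 + $6775 = $37175.
In a second-price auction your bid sets only whether you win, not what you pay, so bidding your true value is weakly dominant.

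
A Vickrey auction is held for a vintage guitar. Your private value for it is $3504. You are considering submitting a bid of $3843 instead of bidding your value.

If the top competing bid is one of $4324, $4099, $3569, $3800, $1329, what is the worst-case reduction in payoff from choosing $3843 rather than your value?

$296

$4324: same outcome either way → loss $0.
$4099: same outcome either way → loss $0.
$3569: truthful gives $0, deviation gives −$65 → loss $65.
$3800: truthful gives $0, deviation gives −$296 → loss $296.
$1329: same outcome either way → loss $0.
Maximum loss: $296.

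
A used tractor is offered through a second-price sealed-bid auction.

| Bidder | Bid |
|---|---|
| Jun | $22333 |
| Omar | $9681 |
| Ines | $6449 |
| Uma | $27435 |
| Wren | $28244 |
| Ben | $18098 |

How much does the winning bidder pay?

Highest bid: Wren at $28244, so Wren wins.
Second-highest bid: Uma at $27435 — that is the price the winner pays.

$27435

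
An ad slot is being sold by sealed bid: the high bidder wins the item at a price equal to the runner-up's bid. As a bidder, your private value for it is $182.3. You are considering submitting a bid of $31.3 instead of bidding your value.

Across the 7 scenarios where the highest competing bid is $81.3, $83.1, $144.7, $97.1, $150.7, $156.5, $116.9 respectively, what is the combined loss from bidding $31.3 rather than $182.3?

The deviation costs you only when the competing bid falls strictly between $31.3 and $182.3; elsewhere both bids give the same outcome.
$81.3: truthful payoff $101, deviation payoff $0 → loss $101.
$83.1: truthful payoff $99.2, deviation payoff $0 → loss $99.2.
$144.7: truthful payoff $37.6, deviation payoff $0 → loss $37.6.
$97.1: truthful payoff $85.2, deviation payoff $0 → loss $85.2.
$150.7: truthful payoff $31.6, deviation payoff $0 → loss $31.6.
$156.5: truthful payoff $25.8, deviation payoff $0 → loss $25.8.
$116.9: truthful payoff $65.4, deviation payoff $0 → loss $65.4.
Total loss = $101 + $99.2 + $37.6 + $85.2 + $31.6 + $25.8 + $65.4 = $445.8.
Because the price is fixed by the runner-up's bid, deviating from your value can only change a good outcome into a bad one — never the reverse.

$445.8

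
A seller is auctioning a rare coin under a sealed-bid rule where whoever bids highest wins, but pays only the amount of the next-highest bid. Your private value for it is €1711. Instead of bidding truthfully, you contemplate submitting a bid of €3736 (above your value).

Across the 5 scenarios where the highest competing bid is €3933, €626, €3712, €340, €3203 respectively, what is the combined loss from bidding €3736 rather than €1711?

The deviation costs you only when the competing bid falls strictly between €1711 and €3736; elsewhere both bids give the same outcome.
€3933: outcomes coincide → loss €0.
€626: outcomes coincide → loss €0.
€3712: truthful payoff €0, deviation payoff −€2001 → loss €2001.
€340: outcomes coincide → loss €0.
€3203: truthful payoff €0, deviation payoff −€1492 → loss €1492.
Total loss = €2001 + €1492 = €3493.

€3493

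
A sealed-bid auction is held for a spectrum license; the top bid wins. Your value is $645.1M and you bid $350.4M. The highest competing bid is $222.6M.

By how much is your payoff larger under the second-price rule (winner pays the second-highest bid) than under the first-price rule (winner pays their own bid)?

$127.8M

You have the highest bid, so you win under either rule.
Second-price: pay $222.6M → payoff $422.5M.
First-price: pay your own bid $350.4M → payoff $294.7M.
Difference = $422.5M − ($294.7M) = $127.8M.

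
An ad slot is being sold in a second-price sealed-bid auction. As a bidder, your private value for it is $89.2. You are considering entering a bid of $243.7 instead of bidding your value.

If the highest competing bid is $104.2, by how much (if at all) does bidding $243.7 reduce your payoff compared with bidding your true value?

$15

Bidding your value $89.2: you lose (since $89.2 < $104.2). Payoff $0.
Bidding $243.7: you win and pay $104.2. Payoff $89.2 − $104.2 = −$15.
The competing bid $104.2 lies between your value and your inflated bid, so overbidding wins an item priced above your value.
Loss from deviating = $0 − (−$15) = $15.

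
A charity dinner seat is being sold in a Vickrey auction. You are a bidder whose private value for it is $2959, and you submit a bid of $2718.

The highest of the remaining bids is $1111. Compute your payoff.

Your bid $2718 exceeds the highest competing bid $1111, so you win.
In a second-price auction the winner pays the second-highest bid, $1111.
Payoff = value − price = $2959 − $1111 = $1848.

$1848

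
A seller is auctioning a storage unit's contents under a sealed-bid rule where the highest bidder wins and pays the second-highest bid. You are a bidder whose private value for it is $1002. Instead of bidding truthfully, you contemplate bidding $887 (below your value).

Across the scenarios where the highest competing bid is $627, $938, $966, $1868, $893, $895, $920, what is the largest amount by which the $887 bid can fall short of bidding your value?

$627: same outcome either way → loss $0.
$938: truthful gives $64, deviation gives $0 → loss $64.
$966: truthful gives $36, deviation gives $0 → loss $36.
$1868: same outcome either way → loss $0.
$893: truthful gives $109, deviation gives $0 → loss $109.
$895: truthful gives $107, deviation gives $0 → loss $107.
$920: truthful gives $82, deviation gives $0 → loss $82.
Maximum loss: $109.

$109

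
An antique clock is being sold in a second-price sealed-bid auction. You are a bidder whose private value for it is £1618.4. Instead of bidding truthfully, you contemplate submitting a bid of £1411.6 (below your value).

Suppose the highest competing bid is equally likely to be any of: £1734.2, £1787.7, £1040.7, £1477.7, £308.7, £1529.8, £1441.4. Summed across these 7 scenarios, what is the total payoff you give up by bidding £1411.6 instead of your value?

The deviation costs you only when the competing bid falls strictly between £1411.6 and £1618.4; elsewhere both bids give the same outcome.
£1734.2: outcomes coincide → loss £0.
£1787.7: outcomes coincide → loss £0.
£1040.7: outcomes coincide → loss £0.
£1477.7: truthful payoff £140.7, deviation payoff £0 → loss £140.7.
£308.7: outcomes coincide → loss £0.
£1529.8: truthful payoff £88.6, deviation payoff £0 → loss £88.6.
£1441.4: truthful payoff £177, deviation payoff £0 → loss £177.
Total loss = £140.7 + £88.6 + £177 = £406.3.
In a second-price auction your bid sets only whether you win, not what you pay, so bidding your true value is weakly dominant.

£406.3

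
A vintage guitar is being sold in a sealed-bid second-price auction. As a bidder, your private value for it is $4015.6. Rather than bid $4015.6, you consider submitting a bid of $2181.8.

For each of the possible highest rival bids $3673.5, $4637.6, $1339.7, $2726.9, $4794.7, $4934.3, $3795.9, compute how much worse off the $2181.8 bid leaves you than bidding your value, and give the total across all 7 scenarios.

$1850.5

The deviation costs you only when the competing bid falls strictly between $2181.8 and $4015.6; elsewhere both bids give the same outcome.
$3673.5: truthful payoff $342.1, deviation payoff $0 → loss $342.1.
$4637.6: outcomes coincide → loss $0.
$1339.7: outcomes coincide → loss $0.
$2726.9: truthful payoff $1288.7, deviation payoff $0 → loss $1288.7.
$4794.7: outcomes coincide → loss $0.
$4934.3: outcomes coincide → loss $0.
$3795.9: truthful payoff $219.7, deviation payoff $0 → loss $219.7.
Total loss = $342.1 + $1288.7 + $219.7 = $1850.5.
In a second-price auction your bid sets only whether you win, not what you pay, so bidding your true value is weakly dominant.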